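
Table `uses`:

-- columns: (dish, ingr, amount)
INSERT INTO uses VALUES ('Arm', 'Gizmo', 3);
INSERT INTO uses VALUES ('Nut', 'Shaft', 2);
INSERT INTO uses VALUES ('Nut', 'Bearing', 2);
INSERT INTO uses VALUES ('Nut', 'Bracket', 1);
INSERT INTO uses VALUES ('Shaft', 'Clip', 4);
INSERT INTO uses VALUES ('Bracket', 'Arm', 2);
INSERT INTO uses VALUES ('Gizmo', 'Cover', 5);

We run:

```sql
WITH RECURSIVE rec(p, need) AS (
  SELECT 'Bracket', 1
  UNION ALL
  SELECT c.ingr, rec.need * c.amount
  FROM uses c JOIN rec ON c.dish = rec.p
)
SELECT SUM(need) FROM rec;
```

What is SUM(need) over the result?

Base: (Bracket, need=1).
Iteration 1: components of {Bracket} -> Arm = 1*2 = 2.
Iteration 2: components of {Arm} -> Gizmo = 2*3 = 6.
Iteration 3: components of {Gizmo} -> Cover = 6*5 = 30.
Iteration 4: no further components; recursion stops.
SUM(need) = 1 + 2 + 6 + 30 = 39.

39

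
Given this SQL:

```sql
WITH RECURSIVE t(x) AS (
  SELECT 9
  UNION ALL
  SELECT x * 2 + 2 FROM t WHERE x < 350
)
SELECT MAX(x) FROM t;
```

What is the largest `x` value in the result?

Base: x=9.
Iteration 1: 9 < 350 holds -> x = 9 * 2 + 2 = 20.
Iteration 2: 20 < 350 holds -> x = 20 * 2 + 2 = 42.
Iteration 3: 42 < 350 holds -> x = 42 * 2 + 2 = 86.
Iteration 4: 86 < 350 holds -> x = 86 * 2 + 2 = 174.
Iteration 5: 174 < 350 holds -> x = 174 * 2 + 2 = 350.
Iteration 6: 350 < 350 fails; recursion stops.
x values: 9, 20, 42, 86, 174, 350; the maximum is 350.

350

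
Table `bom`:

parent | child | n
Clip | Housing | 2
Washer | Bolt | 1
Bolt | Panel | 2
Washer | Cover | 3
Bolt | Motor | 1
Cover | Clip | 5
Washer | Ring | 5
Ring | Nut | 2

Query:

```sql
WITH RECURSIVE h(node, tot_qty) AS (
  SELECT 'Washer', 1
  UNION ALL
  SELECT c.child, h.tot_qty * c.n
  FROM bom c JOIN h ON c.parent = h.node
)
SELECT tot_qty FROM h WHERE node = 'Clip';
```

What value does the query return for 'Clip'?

15

Base: (Washer, tot_qty=1).
Iteration 1: components of {Washer} -> Bolt = 1*1 = 1, Cover = 1*3 = 3, Ring = 1*5 = 5.
Iteration 2: components of {Bolt,Cover,Ring} -> Clip = 3*5 = 15, Motor = 1*1 = 1, Nut = 5*2 = 10, Panel = 1*2 = 2.
Iteration 3: components of {Clip,Motor,Nut,Panel} -> Housing = 15*2 = 30.
Iteration 4: no further components; recursion stops.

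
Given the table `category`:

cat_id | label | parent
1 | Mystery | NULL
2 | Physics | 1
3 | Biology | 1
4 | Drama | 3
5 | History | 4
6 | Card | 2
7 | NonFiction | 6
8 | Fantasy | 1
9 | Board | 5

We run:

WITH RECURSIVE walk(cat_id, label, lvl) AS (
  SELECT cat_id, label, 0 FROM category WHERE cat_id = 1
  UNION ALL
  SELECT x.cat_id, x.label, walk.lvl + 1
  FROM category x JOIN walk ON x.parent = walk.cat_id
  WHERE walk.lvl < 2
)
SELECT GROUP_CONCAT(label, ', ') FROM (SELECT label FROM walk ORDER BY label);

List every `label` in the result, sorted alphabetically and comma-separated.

Base: cat_id=1 (Mystery) at lvl 0.
Iteration 1: rows with parent in {1} -> Physics (id 2, lvl 1), Biology (id 3, lvl 1), Fantasy (id 8, lvl 1).
Iteration 2: rows with parent in {2,3,8} -> Drama (id 4, lvl 2), Card (id 6, lvl 2).
Iteration 3: lvl < 2 fails for all current rows; recursion stops.

Biology, Card, Drama, Fantasy, Mystery, Physics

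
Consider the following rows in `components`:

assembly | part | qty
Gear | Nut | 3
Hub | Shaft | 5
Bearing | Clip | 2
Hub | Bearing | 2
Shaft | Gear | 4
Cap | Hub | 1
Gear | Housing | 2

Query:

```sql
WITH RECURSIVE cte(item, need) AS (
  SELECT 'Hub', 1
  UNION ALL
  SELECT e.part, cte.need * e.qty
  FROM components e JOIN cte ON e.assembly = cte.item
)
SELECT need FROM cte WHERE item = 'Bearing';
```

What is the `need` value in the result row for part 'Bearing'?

Base: (Hub, need=1).
Iteration 1: components of {Hub} -> Bearing = 1*2 = 2, Shaft = 1*5 = 5.
Iteration 2: components of {Bearing,Shaft} -> Clip = 2*2 = 4, Gear = 5*4 = 20.
Iteration 3: components of {Clip,Gear} -> Housing = 20*2 = 40, Nut = 20*3 = 60.
Iteration 4: no further components; recursion stops.

2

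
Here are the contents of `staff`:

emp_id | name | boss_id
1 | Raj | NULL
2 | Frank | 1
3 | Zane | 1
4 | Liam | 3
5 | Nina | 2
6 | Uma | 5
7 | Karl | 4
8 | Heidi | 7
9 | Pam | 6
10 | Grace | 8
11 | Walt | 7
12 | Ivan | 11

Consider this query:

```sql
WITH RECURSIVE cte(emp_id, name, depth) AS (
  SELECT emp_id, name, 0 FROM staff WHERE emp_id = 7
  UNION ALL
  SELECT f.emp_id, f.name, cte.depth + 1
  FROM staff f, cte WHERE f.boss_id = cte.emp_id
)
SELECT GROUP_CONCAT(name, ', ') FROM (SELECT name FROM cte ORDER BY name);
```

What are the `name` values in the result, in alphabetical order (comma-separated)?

Grace, Heidi, Ivan, Karl, Walt

Base: emp_id=7 (Karl) at depth 0.
Iteration 1: rows with boss_id in {7} -> Heidi (id 8, depth 1), Walt (id 11, depth 1).
Iteration 2: rows with boss_id in {8,11} -> Grace (id 10, depth 2), Ivan (id 12, depth 2).
Iteration 3: no rows with boss_id in {10,12}; recursion stops.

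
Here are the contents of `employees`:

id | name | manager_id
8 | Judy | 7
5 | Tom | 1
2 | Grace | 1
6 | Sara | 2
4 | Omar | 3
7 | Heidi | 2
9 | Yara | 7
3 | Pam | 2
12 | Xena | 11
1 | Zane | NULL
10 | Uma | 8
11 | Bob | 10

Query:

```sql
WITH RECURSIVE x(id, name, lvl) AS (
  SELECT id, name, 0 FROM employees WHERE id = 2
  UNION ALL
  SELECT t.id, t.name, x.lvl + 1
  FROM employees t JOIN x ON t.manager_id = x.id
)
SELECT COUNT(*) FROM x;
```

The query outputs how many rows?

10

Base: id=2 (Grace) at lvl 0.
Iteration 1: rows with manager_id in {2} -> Pam (id 3, lvl 1), Sara (id 6, lvl 1), Heidi (id 7, lvl 1).
Iteration 2: rows with manager_id in {3,6,7} -> Omar (id 4, lvl 2), Judy (id 8, lvl 2), Yara (id 9, lvl 2).
Iteration 3: rows with manager_id in {4,8,9} -> Uma (id 10, lvl 3).
Iteration 4: rows with manager_id in {10} -> Bob (id 11, lvl 4).
Iteration 5: rows with manager_id in {11} -> Xena (id 12, lvl 5).
Iteration 6: no rows with manager_id in {12}; recursion stops.
Total rows emitted: 10.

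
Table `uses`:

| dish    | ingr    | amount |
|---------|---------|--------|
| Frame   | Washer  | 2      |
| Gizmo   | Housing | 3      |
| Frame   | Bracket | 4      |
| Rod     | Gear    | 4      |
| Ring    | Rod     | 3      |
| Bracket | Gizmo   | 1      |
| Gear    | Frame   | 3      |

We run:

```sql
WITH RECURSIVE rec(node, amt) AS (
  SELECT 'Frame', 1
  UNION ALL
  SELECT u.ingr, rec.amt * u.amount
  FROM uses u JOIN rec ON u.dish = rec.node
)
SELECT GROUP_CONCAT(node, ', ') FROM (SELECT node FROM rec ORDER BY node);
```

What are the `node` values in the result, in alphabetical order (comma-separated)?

Base: (Frame, amt=1).
Iteration 1: components of {Frame} -> Bracket = 1*4 = 4, Washer = 1*2 = 2.
Iteration 2: components of {Bracket,Washer} -> Gizmo = 4*1 = 4.
Iteration 3: components of {Gizmo} -> Housing = 4*3 = 12.
Iteration 4: no further components; recursion stops.

Bracket, Frame, Gizmo, Housing, Washer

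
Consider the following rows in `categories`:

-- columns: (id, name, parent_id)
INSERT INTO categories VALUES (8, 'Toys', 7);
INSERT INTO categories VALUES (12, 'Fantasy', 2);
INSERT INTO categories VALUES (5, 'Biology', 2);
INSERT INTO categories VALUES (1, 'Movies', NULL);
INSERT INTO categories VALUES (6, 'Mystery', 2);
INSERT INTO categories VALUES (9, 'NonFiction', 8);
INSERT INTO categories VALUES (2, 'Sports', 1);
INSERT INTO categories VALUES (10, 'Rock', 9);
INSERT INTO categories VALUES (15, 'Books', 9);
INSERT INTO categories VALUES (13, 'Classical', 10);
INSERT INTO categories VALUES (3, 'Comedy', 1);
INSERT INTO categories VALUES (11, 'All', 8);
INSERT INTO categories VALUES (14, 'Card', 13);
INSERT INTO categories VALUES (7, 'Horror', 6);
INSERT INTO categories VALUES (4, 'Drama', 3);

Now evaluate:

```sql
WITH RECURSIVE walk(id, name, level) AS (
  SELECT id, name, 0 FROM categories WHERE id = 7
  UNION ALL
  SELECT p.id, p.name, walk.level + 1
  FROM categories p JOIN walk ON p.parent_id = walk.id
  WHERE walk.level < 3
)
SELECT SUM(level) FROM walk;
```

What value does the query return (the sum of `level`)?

Base: id=7 (Horror) at level 0.
Iteration 1: rows with parent_id in {7} -> Toys (id 8, level 1).
Iteration 2: rows with parent_id in {8} -> NonFiction (id 9, level 2), All (id 11, level 2).
Iteration 3: rows with parent_id in {9,11} -> Rock (id 10, level 3), Books (id 15, level 3).
Iteration 4: level < 3 fails for all current rows; recursion stops.
SUM(level) = 0 + 1 + 2 + 2 + 3 + 3 = 11.

11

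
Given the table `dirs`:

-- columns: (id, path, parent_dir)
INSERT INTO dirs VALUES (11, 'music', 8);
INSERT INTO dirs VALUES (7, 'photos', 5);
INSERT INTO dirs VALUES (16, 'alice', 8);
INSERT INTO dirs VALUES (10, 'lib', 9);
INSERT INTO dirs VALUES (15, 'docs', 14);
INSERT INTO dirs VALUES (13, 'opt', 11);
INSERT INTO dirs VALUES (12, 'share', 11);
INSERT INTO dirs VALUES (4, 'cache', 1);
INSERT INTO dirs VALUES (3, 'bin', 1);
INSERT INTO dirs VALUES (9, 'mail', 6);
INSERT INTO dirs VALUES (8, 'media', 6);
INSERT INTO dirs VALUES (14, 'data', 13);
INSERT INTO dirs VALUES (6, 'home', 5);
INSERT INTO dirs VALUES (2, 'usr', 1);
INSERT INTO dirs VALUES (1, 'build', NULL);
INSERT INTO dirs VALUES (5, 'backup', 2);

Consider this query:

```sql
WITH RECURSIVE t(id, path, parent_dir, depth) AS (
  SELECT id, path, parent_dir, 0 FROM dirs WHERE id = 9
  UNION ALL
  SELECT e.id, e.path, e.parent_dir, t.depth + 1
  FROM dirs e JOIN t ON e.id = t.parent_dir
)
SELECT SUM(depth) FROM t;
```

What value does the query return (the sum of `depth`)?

10

Base: id=9 (mail), parent_dir=6, depth 0.
Iteration 1: join on id=6 -> home (id 6, parent_dir=5, depth 1).
Iteration 2: join on id=5 -> backup (id 5, parent_dir=2, depth 2).
Iteration 3: join on id=2 -> usr (id 2, parent_dir=1, depth 3).
Iteration 4: join on id=1 -> build (id 1, parent_dir=NULL, depth 4).
Iteration 5: parent_dir is NULL; no match; recursion stops.
SUM(depth) = 0 + 1 + 2 + 3 + 4 = 10.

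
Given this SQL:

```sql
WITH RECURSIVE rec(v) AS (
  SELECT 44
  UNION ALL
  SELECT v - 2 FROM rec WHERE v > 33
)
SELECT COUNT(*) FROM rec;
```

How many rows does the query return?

Base: v=44.
Iteration 1: 44 > 33 holds -> v = 44 - 2 = 42.
Iteration 2: 42 > 33 holds -> v = 42 - 2 = 40.
Iteration 3: 40 > 33 holds -> v = 40 - 2 = 38.
Iteration 4: 38 > 33 holds -> v = 38 - 2 = 36.
Iteration 5: 36 > 33 holds -> v = 36 - 2 = 34.
Iteration 6: 34 > 33 holds -> v = 34 - 2 = 32.
Iteration 7: 32 > 33 fails; recursion stops.
Total rows emitted: 7.

7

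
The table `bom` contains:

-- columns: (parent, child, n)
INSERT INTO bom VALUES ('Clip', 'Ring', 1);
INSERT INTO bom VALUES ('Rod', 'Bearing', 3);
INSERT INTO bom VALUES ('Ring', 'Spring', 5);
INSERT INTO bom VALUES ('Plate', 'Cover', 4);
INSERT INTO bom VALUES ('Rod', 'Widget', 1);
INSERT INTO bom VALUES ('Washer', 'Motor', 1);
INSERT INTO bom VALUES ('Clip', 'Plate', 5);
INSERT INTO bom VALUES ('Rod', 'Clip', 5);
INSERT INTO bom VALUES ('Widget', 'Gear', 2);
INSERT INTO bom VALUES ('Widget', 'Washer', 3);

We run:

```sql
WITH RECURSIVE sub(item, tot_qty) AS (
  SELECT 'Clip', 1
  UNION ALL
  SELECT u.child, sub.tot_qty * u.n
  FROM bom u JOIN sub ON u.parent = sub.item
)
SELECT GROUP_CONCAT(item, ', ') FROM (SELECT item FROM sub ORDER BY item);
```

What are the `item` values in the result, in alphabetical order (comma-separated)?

Clip, Cover, Plate, Ring, Spring

Base: (Clip, tot_qty=1).
Iteration 1: components of {Clip} -> Plate = 1*5 = 5, Ring = 1*1 = 1.
Iteration 2: components of {Plate,Ring} -> Cover = 5*4 = 20, Spring = 1*5 = 5.
Iteration 3: no further components; recursion stops.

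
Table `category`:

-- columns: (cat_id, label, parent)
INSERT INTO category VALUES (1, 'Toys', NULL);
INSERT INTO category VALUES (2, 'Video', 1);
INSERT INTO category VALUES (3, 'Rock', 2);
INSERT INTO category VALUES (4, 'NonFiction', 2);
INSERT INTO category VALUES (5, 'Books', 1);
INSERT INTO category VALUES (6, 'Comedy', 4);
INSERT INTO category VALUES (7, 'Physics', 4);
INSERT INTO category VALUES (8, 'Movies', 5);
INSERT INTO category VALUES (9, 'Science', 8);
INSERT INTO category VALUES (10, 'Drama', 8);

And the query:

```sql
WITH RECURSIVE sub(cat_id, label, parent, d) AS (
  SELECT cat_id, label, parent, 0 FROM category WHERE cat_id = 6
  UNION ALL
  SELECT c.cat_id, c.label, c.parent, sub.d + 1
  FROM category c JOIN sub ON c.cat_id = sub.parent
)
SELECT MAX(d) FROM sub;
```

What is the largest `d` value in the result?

Base: cat_id=6 (Comedy), parent=4, d 0.
Iteration 1: join on cat_id=4 -> NonFiction (id 4, parent=2, d 1).
Iteration 2: join on cat_id=2 -> Video (id 2, parent=1, d 2).
Iteration 3: join on cat_id=1 -> Toys (id 1, parent=NULL, d 3).
Iteration 4: parent is NULL; no match; recursion stops.
d values: 0, 1, 2, 3; the maximum is 3.

3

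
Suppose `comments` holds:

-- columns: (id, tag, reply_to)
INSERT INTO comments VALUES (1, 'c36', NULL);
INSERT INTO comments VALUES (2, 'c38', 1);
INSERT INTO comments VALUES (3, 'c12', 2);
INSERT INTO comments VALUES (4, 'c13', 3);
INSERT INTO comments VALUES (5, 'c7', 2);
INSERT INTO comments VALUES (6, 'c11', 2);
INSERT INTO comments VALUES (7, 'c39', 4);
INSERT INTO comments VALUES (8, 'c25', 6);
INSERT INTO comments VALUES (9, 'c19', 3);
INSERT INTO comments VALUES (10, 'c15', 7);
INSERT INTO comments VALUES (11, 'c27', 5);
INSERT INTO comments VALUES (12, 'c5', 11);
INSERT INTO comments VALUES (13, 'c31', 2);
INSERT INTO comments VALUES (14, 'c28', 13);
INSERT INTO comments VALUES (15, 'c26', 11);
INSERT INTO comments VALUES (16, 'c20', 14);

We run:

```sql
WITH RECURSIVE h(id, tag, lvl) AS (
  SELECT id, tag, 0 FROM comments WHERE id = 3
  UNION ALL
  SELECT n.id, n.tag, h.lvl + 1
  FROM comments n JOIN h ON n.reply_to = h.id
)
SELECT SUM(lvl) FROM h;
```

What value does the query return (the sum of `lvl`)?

7

Base: id=3 (c12) at lvl 0.
Iteration 1: rows with reply_to in {3} -> c13 (id 4, lvl 1), c19 (id 9, lvl 1).
Iteration 2: rows with reply_to in {4,9} -> c39 (id 7, lvl 2).
Iteration 3: rows with reply_to in {7} -> c15 (id 10, lvl 3).
Iteration 4: no rows with reply_to in {10}; recursion stops.
SUM(lvl) = 0 + 1 + 1 + 2 + 3 = 7.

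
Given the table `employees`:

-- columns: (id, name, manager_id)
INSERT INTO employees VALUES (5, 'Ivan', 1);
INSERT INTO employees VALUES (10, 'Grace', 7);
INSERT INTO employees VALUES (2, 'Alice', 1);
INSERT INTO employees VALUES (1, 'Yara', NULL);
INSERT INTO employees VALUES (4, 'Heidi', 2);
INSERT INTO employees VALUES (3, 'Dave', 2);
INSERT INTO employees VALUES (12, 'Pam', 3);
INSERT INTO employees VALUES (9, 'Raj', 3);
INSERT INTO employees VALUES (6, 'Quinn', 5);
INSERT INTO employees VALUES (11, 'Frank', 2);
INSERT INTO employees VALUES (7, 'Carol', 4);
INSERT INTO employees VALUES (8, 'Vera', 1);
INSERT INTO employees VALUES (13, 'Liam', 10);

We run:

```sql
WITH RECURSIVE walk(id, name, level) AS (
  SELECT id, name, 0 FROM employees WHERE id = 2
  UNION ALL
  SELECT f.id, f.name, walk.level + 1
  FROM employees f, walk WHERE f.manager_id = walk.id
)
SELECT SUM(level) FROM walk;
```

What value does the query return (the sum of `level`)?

Base: id=2 (Alice) at level 0.
Iteration 1: rows with manager_id in {2} -> Dave (id 3, level 1), Heidi (id 4, level 1), Frank (id 11, level 1).
Iteration 2: rows with manager_id in {3,4,11} -> Carol (id 7, level 2), Raj (id 9, level 2), Pam (id 12, level 2).
Iteration 3: rows with manager_id in {7,9,12} -> Grace (id 10, level 3).
Iteration 4: rows with manager_id in {10} -> Liam (id 13, level 4).
Iteration 5: no rows with manager_id in {13}; recursion stops.
SUM(level) = 0 + 1 + 1 + 1 + 2 + 2 + 2 + 3 + 4 = 16.

16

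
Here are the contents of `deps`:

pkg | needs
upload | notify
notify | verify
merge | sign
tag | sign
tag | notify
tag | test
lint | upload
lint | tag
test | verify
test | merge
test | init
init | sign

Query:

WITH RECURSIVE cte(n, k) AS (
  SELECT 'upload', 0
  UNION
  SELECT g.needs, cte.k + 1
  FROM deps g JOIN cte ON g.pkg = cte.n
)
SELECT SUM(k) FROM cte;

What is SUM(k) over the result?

Base: (upload, k=0).
Iteration 1: edges from {upload} -> (notify, k=1).
Iteration 2: edges from {notify} -> (verify, k=2).
Iteration 3: no outgoing edges from {verify}; recursion stops.
SUM(k) = 0 + 1 + 2 = 3.

3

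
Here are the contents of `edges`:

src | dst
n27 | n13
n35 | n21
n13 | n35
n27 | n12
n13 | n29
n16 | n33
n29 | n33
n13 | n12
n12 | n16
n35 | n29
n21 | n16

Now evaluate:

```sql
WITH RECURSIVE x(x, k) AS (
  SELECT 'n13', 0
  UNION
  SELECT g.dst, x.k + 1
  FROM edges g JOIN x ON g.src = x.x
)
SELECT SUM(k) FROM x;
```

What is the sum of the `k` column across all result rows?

Base: (n13, k=0).
Iteration 1: edges from {n13} -> (n12, k=1), (n29, k=1), (n35, k=1).
Iteration 2: edges from {n12,n29,n35} -> (n16, k=2), (n21, k=2), (n29, k=2), (n33, k=2).
Iteration 3: edges from {n16,n21,n29,n33} -> (n16, k=3), (n33, k=3). [UNION drops 1 duplicate row(s)]
Iteration 4: edges from {n16,n33} -> (n33, k=4).
Iteration 5: no outgoing edges from {n33}; recursion stops.
SUM(k) = 0 + 1 + 1 + 1 + 2 + 2 + 2 + 2 + 3 + 3 + 4 = 21.

21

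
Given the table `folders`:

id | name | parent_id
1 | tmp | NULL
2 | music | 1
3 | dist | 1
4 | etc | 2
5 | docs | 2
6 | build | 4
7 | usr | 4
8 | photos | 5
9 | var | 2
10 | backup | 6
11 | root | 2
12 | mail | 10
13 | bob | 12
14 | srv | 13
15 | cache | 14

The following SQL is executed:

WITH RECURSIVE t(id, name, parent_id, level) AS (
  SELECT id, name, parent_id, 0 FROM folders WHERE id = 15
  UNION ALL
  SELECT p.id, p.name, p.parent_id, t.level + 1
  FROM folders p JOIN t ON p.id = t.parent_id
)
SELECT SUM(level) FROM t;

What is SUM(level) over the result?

Base: id=15 (cache), parent_id=14, level 0.
Iteration 1: join on id=14 -> srv (id 14, parent_id=13, level 1).
Iteration 2: join on id=13 -> bob (id 13, parent_id=12, level 2).
Iteration 3: join on id=12 -> mail (id 12, parent_id=10, level 3).
Iteration 4: join on id=10 -> backup (id 10, parent_id=6, level 4).
Iteration 5: join on id=6 -> build (id 6, parent_id=4, level 5).
Iteration 6: join on id=4 -> etc (id 4, parent_id=2, level 6).
Iteration 7: join on id=2 -> music (id 2, parent_id=1, level 7).
Iteration 8: join on id=1 -> tmp (id 1, parent_id=NULL, level 8).
Iteration 9: parent_id is NULL; no match; recursion stops.
SUM(level) = 0 + 1 + 2 + 3 + 4 + 5 + 6 + 7 + 8 = 36.

36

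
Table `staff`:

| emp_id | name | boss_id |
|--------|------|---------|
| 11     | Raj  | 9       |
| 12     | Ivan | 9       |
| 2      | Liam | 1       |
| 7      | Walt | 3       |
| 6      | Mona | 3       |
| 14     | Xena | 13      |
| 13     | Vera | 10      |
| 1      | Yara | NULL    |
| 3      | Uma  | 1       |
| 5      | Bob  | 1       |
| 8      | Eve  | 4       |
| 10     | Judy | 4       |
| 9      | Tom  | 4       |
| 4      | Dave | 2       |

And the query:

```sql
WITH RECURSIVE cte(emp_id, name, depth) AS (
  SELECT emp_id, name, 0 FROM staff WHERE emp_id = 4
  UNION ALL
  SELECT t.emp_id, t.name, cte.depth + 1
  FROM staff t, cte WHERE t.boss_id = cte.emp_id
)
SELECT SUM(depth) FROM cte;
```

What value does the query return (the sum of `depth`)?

12

Base: emp_id=4 (Dave) at depth 0.
Iteration 1: rows with boss_id in {4} -> Eve (id 8, depth 1), Tom (id 9, depth 1), Judy (id 10, depth 1).
Iteration 2: rows with boss_id in {8,9,10} -> Raj (id 11, depth 2), Ivan (id 12, depth 2), Vera (id 13, depth 2).
Iteration 3: rows with boss_id in {11,12,13} -> Xena (id 14, depth 3).
Iteration 4: no rows with boss_id in {14}; recursion stops.
SUM(depth) = 0 + 1 + 1 + 1 + 2 + 2 + 2 + 3 = 12.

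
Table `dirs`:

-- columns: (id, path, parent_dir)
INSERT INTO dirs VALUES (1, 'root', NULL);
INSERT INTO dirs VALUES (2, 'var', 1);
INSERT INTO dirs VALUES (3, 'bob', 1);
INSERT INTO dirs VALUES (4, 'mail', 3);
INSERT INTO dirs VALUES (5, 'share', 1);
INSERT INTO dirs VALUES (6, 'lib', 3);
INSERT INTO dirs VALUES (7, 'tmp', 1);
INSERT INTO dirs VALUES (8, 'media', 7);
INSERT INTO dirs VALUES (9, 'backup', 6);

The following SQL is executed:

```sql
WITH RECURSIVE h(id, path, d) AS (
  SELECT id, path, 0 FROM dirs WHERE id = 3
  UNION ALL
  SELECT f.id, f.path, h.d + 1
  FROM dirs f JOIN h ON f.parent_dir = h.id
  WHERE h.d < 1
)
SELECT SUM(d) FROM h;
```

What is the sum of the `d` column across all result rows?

Base: id=3 (bob) at d 0.
Iteration 1: rows with parent_dir in {3} -> mail (id 4, d 1), lib (id 6, d 1).
Iteration 2: d < 1 fails for all current rows; recursion stops.
SUM(d) = 0 + 1 + 1 = 2.

2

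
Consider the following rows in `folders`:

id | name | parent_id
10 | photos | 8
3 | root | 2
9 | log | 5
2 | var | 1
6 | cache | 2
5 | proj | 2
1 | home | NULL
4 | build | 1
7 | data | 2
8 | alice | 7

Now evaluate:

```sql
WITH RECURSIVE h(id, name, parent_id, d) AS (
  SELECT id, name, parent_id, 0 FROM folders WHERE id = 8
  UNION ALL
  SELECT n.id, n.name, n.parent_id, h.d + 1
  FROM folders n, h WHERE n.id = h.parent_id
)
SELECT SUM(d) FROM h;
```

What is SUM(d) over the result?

Base: id=8 (alice), parent_id=7, d 0.
Iteration 1: join on id=7 -> data (id 7, parent_id=2, d 1).
Iteration 2: join on id=2 -> var (id 2, parent_id=1, d 2).
Iteration 3: join on id=1 -> home (id 1, parent_id=NULL, d 3).
Iteration 4: parent_id is NULL; no match; recursion stops.
SUM(d) = 0 + 1 + 2 + 3 = 6.

6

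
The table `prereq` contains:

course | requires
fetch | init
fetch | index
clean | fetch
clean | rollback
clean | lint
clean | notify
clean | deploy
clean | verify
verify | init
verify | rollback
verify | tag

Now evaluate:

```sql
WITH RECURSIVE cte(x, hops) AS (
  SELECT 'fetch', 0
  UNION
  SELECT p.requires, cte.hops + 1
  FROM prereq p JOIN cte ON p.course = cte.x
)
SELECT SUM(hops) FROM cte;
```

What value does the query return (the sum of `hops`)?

2

Base: (fetch, hops=0).
Iteration 1: edges from {fetch} -> (index, hops=1), (init, hops=1).
Iteration 2: no outgoing edges from {index,init}; recursion stops.
SUM(hops) = 0 + 1 + 1 = 2.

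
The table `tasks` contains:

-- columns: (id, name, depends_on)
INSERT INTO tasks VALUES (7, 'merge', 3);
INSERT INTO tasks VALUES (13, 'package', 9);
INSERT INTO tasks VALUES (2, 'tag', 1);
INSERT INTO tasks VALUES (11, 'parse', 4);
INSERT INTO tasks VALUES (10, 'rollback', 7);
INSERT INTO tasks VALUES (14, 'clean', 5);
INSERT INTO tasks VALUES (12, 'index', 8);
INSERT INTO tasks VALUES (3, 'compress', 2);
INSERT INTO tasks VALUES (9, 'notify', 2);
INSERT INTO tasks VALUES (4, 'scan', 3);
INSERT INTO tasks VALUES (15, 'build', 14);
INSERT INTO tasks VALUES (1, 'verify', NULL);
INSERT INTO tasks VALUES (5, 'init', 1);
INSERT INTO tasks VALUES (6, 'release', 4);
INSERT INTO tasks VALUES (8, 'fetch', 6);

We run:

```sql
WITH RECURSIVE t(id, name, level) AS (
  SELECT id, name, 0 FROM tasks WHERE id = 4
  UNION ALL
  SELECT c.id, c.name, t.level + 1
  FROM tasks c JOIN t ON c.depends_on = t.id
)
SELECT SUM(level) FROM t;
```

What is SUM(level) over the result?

7

Base: id=4 (scan) at level 0.
Iteration 1: rows with depends_on in {4} -> release (id 6, level 1), parse (id 11, level 1).
Iteration 2: rows with depends_on in {6,11} -> fetch (id 8, level 2).
Iteration 3: rows with depends_on in {8} -> index (id 12, level 3).
Iteration 4: no rows with depends_on in {12}; recursion stops.
SUM(level) = 0 + 1 + 1 + 2 + 3 = 7.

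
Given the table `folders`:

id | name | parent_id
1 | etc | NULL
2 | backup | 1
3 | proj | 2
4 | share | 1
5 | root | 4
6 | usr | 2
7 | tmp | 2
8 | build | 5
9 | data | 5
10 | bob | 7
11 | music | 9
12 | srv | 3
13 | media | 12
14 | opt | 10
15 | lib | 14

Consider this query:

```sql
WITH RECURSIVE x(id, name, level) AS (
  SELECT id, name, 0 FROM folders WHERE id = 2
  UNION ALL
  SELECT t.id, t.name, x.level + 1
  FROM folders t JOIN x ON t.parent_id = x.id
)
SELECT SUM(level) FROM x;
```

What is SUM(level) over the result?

17

Base: id=2 (backup) at level 0.
Iteration 1: rows with parent_id in {2} -> proj (id 3, level 1), usr (id 6, level 1), tmp (id 7, level 1).
Iteration 2: rows with parent_id in {3,6,7} -> bob (id 10, level 2), srv (id 12, level 2).
Iteration 3: rows with parent_id in {10,12} -> media (id 13, level 3), opt (id 14, level 3).
Iteration 4: rows with parent_id in {13,14} -> lib (id 15, level 4).
Iteration 5: no rows with parent_id in {15}; recursion stops.
SUM(level) = 0 + 1 + 1 + 1 + 2 + 2 + 3 + 3 + 4 = 17.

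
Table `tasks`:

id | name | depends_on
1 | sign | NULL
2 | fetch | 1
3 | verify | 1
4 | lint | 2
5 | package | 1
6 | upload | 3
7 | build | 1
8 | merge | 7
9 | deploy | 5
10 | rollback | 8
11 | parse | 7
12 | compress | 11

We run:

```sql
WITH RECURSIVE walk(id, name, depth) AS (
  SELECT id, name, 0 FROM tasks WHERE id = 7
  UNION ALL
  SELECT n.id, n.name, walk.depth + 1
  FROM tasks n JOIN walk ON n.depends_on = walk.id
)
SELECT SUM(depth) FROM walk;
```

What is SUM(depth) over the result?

Base: id=7 (build) at depth 0.
Iteration 1: rows with depends_on in {7} -> merge (id 8, depth 1), parse (id 11, depth 1).
Iteration 2: rows with depends_on in {8,11} -> rollback (id 10, depth 2), compress (id 12, depth 2).
Iteration 3: no rows with depends_on in {10,12}; recursion stops.
SUM(depth) = 0 + 1 + 1 + 2 + 2 = 6.

6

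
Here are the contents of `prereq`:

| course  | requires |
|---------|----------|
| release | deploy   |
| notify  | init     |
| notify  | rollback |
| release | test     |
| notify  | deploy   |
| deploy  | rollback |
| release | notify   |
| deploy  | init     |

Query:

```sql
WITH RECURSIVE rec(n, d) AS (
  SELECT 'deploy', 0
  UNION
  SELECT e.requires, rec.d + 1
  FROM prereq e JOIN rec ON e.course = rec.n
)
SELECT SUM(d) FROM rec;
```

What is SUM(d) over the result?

Base: (deploy, d=0).
Iteration 1: edges from {deploy} -> (init, d=1), (rollback, d=1).
Iteration 2: no outgoing edges from {init,rollback}; recursion stops.
SUM(d) = 0 + 1 + 1 = 2.

2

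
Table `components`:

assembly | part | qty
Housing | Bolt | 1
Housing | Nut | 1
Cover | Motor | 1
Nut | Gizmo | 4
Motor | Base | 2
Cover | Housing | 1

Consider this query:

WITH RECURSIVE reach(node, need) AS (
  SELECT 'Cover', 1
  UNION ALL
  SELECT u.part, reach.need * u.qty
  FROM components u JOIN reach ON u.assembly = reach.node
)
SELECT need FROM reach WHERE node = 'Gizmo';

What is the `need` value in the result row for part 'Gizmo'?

Base: (Cover, need=1).
Iteration 1: components of {Cover} -> Housing = 1*1 = 1, Motor = 1*1 = 1.
Iteration 2: components of {Housing,Motor} -> Base = 1*2 = 2, Bolt = 1*1 = 1, Nut = 1*1 = 1.
Iteration 3: components of {Base,Bolt,Nut} -> Gizmo = 1*4 = 4.
Iteration 4: no further components; recursion stops.

4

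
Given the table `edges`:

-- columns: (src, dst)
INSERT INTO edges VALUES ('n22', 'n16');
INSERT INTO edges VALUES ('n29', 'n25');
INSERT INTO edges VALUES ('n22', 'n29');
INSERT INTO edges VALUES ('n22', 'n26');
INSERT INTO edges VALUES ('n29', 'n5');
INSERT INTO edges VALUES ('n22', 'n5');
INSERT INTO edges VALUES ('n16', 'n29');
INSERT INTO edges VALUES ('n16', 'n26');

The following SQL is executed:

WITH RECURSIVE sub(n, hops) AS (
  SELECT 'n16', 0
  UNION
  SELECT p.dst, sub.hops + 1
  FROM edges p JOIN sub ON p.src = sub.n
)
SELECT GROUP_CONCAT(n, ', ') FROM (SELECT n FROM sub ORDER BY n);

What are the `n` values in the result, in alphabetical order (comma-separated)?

Base: (n16, hops=0).
Iteration 1: edges from {n16} -> (n26, hops=1), (n29, hops=1).
Iteration 2: edges from {n26,n29} -> (n25, hops=2), (n5, hops=2).
Iteration 3: no outgoing edges from {n25,n5}; recursion stops.

n16, n25, n26, n29, n5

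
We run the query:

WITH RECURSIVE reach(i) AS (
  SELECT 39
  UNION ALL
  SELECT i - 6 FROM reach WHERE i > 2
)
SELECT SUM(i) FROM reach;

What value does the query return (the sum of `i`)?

144

Base: i=39.
Iteration 1: 39 > 2 holds -> i = 39 - 6 = 33.
Iteration 2: 33 > 2 holds -> i = 33 - 6 = 27.
Iteration 3: 27 > 2 holds -> i = 27 - 6 = 21.
Iteration 4: 21 > 2 holds -> i = 21 - 6 = 15.
Iteration 5: 15 > 2 holds -> i = 15 - 6 = 9.
Iteration 6: 9 > 2 holds -> i = 9 - 6 = 3.
Iteration 7: 3 > 2 holds -> i = 3 - 6 = -3.
Iteration 8: -3 > 2 fails; recursion stops.
SUM(i) = 39 + 33 + 27 + 21 + 15 + 9 + 3 + -3 = 144.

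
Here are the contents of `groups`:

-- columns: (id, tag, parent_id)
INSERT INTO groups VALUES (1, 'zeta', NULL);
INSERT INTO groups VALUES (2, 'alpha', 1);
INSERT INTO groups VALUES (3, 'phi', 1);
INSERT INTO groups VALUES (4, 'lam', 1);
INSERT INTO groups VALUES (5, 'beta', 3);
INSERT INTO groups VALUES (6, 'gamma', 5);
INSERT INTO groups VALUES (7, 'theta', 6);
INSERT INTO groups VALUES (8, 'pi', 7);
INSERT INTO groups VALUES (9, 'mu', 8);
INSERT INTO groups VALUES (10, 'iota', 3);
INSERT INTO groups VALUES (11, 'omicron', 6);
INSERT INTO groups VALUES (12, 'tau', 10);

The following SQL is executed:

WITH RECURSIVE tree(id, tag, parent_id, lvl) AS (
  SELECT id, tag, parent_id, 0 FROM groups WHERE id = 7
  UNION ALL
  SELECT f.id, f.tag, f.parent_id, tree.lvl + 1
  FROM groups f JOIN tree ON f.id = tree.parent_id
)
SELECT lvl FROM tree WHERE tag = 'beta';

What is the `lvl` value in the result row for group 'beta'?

Base: id=7 (theta), parent_id=6, lvl 0.
Iteration 1: join on id=6 -> gamma (id 6, parent_id=5, lvl 1).
Iteration 2: join on id=5 -> beta (id 5, parent_id=3, lvl 2).
Iteration 3: join on id=3 -> phi (id 3, parent_id=1, lvl 3).
Iteration 4: join on id=1 -> zeta (id 1, parent_id=NULL, lvl 4).
Iteration 5: parent_id is NULL; no match; recursion stops.

2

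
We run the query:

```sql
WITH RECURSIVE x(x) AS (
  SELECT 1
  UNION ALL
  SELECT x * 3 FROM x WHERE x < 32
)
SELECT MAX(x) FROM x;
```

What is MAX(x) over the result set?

81

Base: x=1.
Iteration 1: 1 < 32 holds -> x = 1 * 3 = 3.
Iteration 2: 3 < 32 holds -> x = 3 * 3 = 9.
Iteration 3: 9 < 32 holds -> x = 9 * 3 = 27.
Iteration 4: 27 < 32 holds -> x = 27 * 3 = 81.
Iteration 5: 81 < 32 fails; recursion stops.
x values: 1, 3, 9, 27, 81; the maximum is 81.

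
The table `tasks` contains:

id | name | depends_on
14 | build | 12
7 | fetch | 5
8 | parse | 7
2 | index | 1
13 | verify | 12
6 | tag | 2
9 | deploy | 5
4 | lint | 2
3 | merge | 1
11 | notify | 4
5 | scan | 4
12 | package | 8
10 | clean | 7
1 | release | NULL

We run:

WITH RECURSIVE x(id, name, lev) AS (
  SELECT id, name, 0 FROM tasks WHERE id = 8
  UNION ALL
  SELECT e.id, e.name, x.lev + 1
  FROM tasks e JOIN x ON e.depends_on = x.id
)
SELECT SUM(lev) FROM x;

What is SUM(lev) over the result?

5

Base: id=8 (parse) at lev 0.
Iteration 1: rows with depends_on in {8} -> package (id 12, lev 1).
Iteration 2: rows with depends_on in {12} -> verify (id 13, lev 2), build (id 14, lev 2).
Iteration 3: no rows with depends_on in {13,14}; recursion stops.
SUM(lev) = 0 + 1 + 2 + 2 = 5.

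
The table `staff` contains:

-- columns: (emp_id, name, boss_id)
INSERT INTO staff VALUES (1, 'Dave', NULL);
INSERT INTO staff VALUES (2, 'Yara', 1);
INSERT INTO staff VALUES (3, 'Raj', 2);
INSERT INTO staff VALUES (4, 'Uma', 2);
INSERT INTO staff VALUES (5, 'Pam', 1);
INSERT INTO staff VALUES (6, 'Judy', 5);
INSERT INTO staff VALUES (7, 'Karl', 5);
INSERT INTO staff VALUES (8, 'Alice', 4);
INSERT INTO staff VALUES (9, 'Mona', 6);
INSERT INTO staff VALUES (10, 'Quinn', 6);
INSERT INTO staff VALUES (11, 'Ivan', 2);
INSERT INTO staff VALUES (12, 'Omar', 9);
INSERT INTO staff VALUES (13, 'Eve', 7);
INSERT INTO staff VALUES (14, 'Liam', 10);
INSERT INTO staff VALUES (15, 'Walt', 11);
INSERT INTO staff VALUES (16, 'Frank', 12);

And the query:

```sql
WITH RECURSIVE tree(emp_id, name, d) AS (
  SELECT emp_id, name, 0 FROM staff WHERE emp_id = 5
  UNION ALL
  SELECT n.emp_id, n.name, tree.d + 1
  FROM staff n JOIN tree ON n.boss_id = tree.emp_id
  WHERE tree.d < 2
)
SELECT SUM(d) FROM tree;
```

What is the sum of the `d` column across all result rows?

8

Base: emp_id=5 (Pam) at d 0.
Iteration 1: rows with boss_id in {5} -> Judy (id 6, d 1), Karl (id 7, d 1).
Iteration 2: rows with boss_id in {6,7} -> Mona (id 9, d 2), Quinn (id 10, d 2), Eve (id 13, d 2).
Iteration 3: d < 2 fails for all current rows; recursion stops.
SUM(d) = 0 + 1 + 1 + 2 + 2 + 2 = 8.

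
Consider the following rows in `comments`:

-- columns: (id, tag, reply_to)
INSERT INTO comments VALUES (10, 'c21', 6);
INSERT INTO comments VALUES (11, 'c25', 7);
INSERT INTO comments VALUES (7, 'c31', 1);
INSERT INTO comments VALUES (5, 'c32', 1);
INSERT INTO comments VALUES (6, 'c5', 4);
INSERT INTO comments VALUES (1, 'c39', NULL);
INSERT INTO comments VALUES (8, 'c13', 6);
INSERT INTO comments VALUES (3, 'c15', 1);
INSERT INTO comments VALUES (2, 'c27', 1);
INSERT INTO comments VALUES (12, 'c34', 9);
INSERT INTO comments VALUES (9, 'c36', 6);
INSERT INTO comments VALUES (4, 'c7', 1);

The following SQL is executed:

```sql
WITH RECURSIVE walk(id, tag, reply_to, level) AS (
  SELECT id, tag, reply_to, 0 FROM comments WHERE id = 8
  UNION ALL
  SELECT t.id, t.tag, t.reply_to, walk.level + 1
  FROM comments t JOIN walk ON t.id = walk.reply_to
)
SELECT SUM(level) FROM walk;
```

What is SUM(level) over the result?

6

Base: id=8 (c13), reply_to=6, level 0.
Iteration 1: join on id=6 -> c5 (id 6, reply_to=4, level 1).
Iteration 2: join on id=4 -> c7 (id 4, reply_to=1, level 2).
Iteration 3: join on id=1 -> c39 (id 1, reply_to=NULL, level 3).
Iteration 4: reply_to is NULL; no match; recursion stops.
SUM(level) = 0 + 1 + 2 + 3 = 6.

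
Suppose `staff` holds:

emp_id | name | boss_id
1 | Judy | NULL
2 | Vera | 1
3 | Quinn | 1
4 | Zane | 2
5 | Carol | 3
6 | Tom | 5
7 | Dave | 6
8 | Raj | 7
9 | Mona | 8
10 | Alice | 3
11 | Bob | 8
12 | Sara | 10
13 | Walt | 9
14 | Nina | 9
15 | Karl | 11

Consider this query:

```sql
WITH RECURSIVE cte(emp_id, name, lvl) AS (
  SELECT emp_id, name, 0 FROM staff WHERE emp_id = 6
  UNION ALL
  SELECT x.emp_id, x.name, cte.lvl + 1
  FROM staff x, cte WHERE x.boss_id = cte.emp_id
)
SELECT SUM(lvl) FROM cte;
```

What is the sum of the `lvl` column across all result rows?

21

Base: emp_id=6 (Tom) at lvl 0.
Iteration 1: rows with boss_id in {6} -> Dave (id 7, lvl 1).
Iteration 2: rows with boss_id in {7} -> Raj (id 8, lvl 2).
Iteration 3: rows with boss_id in {8} -> Mona (id 9, lvl 3), Bob (id 11, lvl 3).
Iteration 4: rows with boss_id in {9,11} -> Walt (id 13, lvl 4), Nina (id 14, lvl 4), Karl (id 15, lvl 4).
Iteration 5: no rows with boss_id in {13,14,15}; recursion stops.
SUM(lvl) = 0 + 1 + 2 + 3 + 3 + 4 + 4 + 4 = 21.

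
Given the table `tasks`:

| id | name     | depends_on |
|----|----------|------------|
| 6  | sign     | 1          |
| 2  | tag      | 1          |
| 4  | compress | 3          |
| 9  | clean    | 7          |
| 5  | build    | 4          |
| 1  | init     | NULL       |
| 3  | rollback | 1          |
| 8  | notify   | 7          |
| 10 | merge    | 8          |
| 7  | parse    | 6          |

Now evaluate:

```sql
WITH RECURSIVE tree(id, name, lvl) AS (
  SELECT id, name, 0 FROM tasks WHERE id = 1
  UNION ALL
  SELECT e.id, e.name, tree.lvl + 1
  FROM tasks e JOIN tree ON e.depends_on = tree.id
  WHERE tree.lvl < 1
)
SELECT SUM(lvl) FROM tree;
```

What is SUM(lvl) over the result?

Base: id=1 (init) at lvl 0.
Iteration 1: rows with depends_on in {1} -> tag (id 2, lvl 1), rollback (id 3, lvl 1), sign (id 6, lvl 1).
Iteration 2: lvl < 1 fails for all current rows; recursion stops.
SUM(lvl) = 0 + 1 + 1 + 1 = 3.

3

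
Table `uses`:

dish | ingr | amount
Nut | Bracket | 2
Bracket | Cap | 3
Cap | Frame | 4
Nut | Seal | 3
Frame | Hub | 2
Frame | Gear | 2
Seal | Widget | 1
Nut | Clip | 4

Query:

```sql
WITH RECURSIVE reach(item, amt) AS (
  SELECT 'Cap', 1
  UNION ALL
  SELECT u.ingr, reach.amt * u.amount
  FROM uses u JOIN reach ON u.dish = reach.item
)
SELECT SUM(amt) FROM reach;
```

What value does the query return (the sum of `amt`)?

21

Base: (Cap, amt=1).
Iteration 1: components of {Cap} -> Frame = 1*4 = 4.
Iteration 2: components of {Frame} -> Gear = 4*2 = 8, Hub = 4*2 = 8.
Iteration 3: no further components; recursion stops.
SUM(amt) = 1 + 4 + 8 + 8 = 21.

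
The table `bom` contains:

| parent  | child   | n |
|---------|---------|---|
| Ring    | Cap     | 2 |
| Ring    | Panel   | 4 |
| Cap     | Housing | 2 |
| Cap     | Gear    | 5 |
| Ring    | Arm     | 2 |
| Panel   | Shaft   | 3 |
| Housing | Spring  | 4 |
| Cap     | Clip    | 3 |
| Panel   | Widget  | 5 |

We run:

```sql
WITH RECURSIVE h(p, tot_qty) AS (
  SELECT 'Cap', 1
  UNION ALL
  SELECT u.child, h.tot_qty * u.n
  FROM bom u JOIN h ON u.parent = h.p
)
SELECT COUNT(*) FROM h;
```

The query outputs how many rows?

5

Base: (Cap, tot_qty=1).
Iteration 1: components of {Cap} -> Clip = 1*3 = 3, Gear = 1*5 = 5, Housing = 1*2 = 2.
Iteration 2: components of {Clip,Gear,Housing} -> Spring = 2*4 = 8.
Iteration 3: no further components; recursion stops.
Total rows emitted: 5.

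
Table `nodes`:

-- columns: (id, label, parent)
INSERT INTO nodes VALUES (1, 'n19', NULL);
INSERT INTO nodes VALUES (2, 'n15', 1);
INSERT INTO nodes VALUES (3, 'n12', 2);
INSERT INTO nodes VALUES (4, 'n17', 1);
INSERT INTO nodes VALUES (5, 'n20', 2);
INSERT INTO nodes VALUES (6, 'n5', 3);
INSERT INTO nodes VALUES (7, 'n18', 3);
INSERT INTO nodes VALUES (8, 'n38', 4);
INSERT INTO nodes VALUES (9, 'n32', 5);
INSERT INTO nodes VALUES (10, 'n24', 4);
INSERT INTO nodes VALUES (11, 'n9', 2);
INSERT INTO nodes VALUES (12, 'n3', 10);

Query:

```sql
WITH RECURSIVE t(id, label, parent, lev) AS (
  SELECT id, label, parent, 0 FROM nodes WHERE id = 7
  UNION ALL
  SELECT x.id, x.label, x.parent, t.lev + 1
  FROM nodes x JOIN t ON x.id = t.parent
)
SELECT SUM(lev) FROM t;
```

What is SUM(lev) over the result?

6

Base: id=7 (n18), parent=3, lev 0.
Iteration 1: join on id=3 -> n12 (id 3, parent=2, lev 1).
Iteration 2: join on id=2 -> n15 (id 2, parent=1, lev 2).
Iteration 3: join on id=1 -> n19 (id 1, parent=NULL, lev 3).
Iteration 4: parent is NULL; no match; recursion stops.
SUM(lev) = 0 + 1 + 2 + 3 = 6.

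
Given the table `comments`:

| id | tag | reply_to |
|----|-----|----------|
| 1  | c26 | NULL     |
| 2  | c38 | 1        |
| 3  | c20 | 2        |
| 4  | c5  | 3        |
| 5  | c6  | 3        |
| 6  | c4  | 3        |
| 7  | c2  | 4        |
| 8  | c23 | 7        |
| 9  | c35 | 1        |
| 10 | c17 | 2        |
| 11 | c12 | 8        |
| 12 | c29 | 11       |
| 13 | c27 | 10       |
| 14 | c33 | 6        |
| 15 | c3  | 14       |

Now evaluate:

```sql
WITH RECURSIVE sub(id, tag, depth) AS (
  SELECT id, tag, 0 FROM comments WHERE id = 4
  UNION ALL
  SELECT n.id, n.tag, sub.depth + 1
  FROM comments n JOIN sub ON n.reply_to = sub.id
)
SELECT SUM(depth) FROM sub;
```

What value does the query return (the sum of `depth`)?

10

Base: id=4 (c5) at depth 0.
Iteration 1: rows with reply_to in {4} -> c2 (id 7, depth 1).
Iteration 2: rows with reply_to in {7} -> c23 (id 8, depth 2).
Iteration 3: rows with reply_to in {8} -> c12 (id 11, depth 3).
Iteration 4: rows with reply_to in {11} -> c29 (id 12, depth 4).
Iteration 5: no rows with reply_to in {12}; recursion stops.
SUM(depth) = 0 + 1 + 2 + 3 + 4 = 10.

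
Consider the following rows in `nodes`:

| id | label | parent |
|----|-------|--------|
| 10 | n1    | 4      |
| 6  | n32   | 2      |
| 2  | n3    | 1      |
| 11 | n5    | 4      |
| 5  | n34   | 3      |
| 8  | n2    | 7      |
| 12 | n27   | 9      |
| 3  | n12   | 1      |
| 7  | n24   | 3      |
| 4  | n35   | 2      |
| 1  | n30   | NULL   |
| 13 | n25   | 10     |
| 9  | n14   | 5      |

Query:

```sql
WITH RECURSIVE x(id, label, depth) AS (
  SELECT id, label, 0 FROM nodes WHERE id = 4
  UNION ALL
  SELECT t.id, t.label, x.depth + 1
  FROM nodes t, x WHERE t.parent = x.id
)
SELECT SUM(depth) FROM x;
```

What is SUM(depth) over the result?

Base: id=4 (n35) at depth 0.
Iteration 1: rows with parent in {4} -> n1 (id 10, depth 1), n5 (id 11, depth 1).
Iteration 2: rows with parent in {10,11} -> n25 (id 13, depth 2).
Iteration 3: no rows with parent in {13}; recursion stops.
SUM(depth) = 0 + 1 + 1 + 2 = 4.

4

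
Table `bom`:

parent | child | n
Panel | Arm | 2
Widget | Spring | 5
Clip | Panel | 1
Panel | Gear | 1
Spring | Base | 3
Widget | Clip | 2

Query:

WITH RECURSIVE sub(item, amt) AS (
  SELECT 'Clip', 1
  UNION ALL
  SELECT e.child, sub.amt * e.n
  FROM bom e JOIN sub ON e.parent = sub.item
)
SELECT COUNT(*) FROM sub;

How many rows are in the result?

Base: (Clip, amt=1).
Iteration 1: components of {Clip} -> Panel = 1*1 = 1.
Iteration 2: components of {Panel} -> Arm = 1*2 = 2, Gear = 1*1 = 1.
Iteration 3: no further components; recursion stops.
Total rows emitted: 4.

4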